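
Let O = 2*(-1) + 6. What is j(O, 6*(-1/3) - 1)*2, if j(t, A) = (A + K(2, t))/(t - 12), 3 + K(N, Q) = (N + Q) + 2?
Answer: -½ ≈ -0.50000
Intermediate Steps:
K(N, Q) = -1 + N + Q (K(N, Q) = -3 + ((N + Q) + 2) = -3 + (2 + N + Q) = -1 + N + Q)
O = 4 (O = -2 + 6 = 4)
j(t, A) = (1 + A + t)/(-12 + t) (j(t, A) = (A + (-1 + 2 + t))/(t - 12) = (A + (1 + t))/(-12 + t) = (1 + A + t)/(-12 + t))
j(O, 6*(-1/3) - 1)*2 = ((1 + (6*(-1/3) - 1) + 4)/(-12 + 4))*2 = ((1 + (6*(-1*⅓) - 1) + 4)/(-8))*2 = -(1 + (6*(-⅓) - 1) + 4)/8*2 = -(1 + (-2 - 1) + 4)/8*2 = -(1 - 3 + 4)/8*2 = -⅛*2*2 = -¼*2 = -½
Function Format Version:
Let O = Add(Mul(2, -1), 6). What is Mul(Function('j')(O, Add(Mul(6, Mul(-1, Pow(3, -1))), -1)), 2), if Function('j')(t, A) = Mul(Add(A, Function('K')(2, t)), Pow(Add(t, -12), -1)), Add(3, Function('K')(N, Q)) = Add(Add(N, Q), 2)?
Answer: Rational(-1, 2) ≈ -0.50000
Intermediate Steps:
Function('K')(N, Q) = Add(-1, N, Q) (Function('K')(N, Q) = Add(-3, Add(Add(N, Q), 2)) = Add(-3, Add(2, N, Q)) = Add(-1, N, Q))
O = 4 (O = Add(-2, 6) = 4)
Function('j')(t, A) = Mul(Pow(Add(-12, t), -1), Add(1, A, t)) (Function('j')(t, A) = Mul(Add(A, Add(-1, 2, t)), Pow(Add(t, -12), -1)) = Mul(Add(A, Add(1, t)), Pow(Add(-12, t), -1)) = Mul(Add(1, A, t), Pow(Add(-12, t), -1)) = Mul(Pow(Add(-12, t), -1), Add(1, A, t)))
Mul(Function('j')(O, Add(Mul(6, Mul(-1, Pow(3, -1))), -1)), 2) = Mul(Mul(Pow(Add(-12, 4), -1), Add(1, Add(Mul(6, Mul(-1, Pow(3, -1))), -1), 4)), 2) = Mul(Mul(Pow(-8, -1), Add(1, Add(Mul(6, Mul(-1, Rational(1, 3))), -1), 4)), 2) = Mul(Mul(Rational(-1, 8), Add(1, Add(Mul(6, Rational(-1, 3)), -1), 4)), 2) = Mul(Mul(Rational(-1, 8), Add(1, Add(-2, -1), 4)), 2) = Mul(Mul(Rational(-1, 8), Add(1, -3, 4)), 2) = Mul(Mul(Rational(-1, 8), 2), 2) = Mul(Rational(-1, 4), 2) = Rational(-1, 2)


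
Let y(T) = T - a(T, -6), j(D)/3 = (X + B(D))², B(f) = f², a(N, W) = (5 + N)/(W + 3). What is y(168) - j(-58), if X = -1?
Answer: -101787244/3 ≈ -3.3929e+7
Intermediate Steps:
a(N, W) = (5 + N)/(3 + W)
j(D) = 3*(-1 + D²)²
y(T) = 5/3 + 4*T/3 (y(T) = T - (5 + T)/(3 - 6) = T - (5 + T)/(-3) = T - (-1)*(5 + T)/3 = T - (-5/3 - T/3) = T + (5/3 + T/3) = 5/3 + 4*T/3)
y(168) - j(-58) = (5/3 + (4/3)*168) - 3*(-1 + (-58)²)² = (5/3 + 224) - 3*(-1 + 3364)² = 677/3 - 3*3363² = 677/3 - 3*11309769 = 677/3 - 1*33929307 = 677/3 - 33929307 = -101787244/3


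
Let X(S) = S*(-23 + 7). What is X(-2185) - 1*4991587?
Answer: -4956627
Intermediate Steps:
X(S) = -16*S (X(S) = S*(-16) = -16*S)
X(-2185) - 1*4991587 = -16*(-2185) - 1*4991587 = 34960 - 4991587 = -4956627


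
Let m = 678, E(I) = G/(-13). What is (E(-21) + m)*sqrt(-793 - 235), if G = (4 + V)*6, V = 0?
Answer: 17580*I*sqrt(257)/13 ≈ 21679.0*I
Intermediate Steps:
G = 24 (G = (4 + 0)*6 = 4*6 = 24)
E(I) = -24/13 (E(I) = 24/(-13) = 24*(-1/13) = -24/13)
(E(-21) + m)*sqrt(-793 - 235) = (-24/13 + 678)*sqrt(-793 - 235) = 8790*sqrt(-1028)/13 = 8790*(2*I*sqrt(257))/13 = 17580*I*sqrt(257)/13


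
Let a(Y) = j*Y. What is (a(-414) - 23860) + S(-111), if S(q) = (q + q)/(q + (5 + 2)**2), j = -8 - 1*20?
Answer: -380197/31 ≈ -12264.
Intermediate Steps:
j = -28 (j = -8 - 20 = -28)
S(q) = 2*q/(49 + q) (S(q) = (2*q)/(q + 7**2) = (2*q)/(q + 49) = (2*q)/(49 + q) = 2*q/(49 + q))
a(Y) = -28*Y
(a(-414) - 23860) + S(-111) = (-28*(-414) - 23860) + 2*(-111)/(49 - 111) = (11592 - 23860) + 2*(-111)/(-62) = -12268 + 2*(-111)*(-1/62) = -12268 + 111/31 = -380197/31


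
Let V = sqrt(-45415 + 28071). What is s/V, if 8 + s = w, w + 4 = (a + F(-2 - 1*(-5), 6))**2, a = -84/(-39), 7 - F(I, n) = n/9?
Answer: -91309*I*sqrt(271)/3297528 ≈ -0.45584*I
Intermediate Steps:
F(I, n) = 7 - n/9
a = 28/13 (a = -84*(-1/39) = 28/13 ≈ 2.1538)
V = 8*I*sqrt(271) (V = sqrt(-17344) = 8*I*sqrt(271) ≈ 131.7*I)
w = 103477/1521 (w = -4 + (28/13 + (7 - 1/9*6))**2 = -4 + (28/13 + (7 - 2/3))**2 = -4 + (28/13 + 19/3)**2 = -4 + (331/39)**2 = -4 + 109561/1521 = 103477/1521 ≈ 68.032)
s = 91309/1521 (s = -8 + 103477/1521 = 91309/1521 ≈ 60.032)
s/V = 91309/(1521*((8*I*sqrt(271)))) = 91309*(-I*sqrt(271)/2168)/1521 = -91309*I*sqrt(271)/3297528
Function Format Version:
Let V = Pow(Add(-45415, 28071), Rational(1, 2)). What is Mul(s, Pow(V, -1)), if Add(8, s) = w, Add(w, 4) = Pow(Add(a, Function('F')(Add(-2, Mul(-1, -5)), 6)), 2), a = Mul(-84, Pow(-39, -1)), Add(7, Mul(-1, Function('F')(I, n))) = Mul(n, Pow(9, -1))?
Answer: Mul(Rational(-91309, 3297528), I, Pow(271, Rational(1, 2))) ≈ Mul(-0.45584, I)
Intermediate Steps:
Function('F')(I, n) = Add(7, Mul(Rational(-1, 9), n)) (Function('F')(I, n) = Add(7, Mul(-1, Mul(n, Pow(9, -1)))) = Add(7, Mul(-1, Mul(n, Rational(1, 9)))) = Add(7, Mul(-1, Mul(Rational(1, 9), n))) = Add(7, Mul(Rational(-1, 9), n)))
a = Rational(28, 13) (a = Mul(-84, Rational(-1, 39)) = Rational(28, 13) ≈ 2.1538)
V = Mul(8, I, Pow(271, Rational(1, 2))) (V = Pow(-17344, Rational(1, 2)) = Mul(8, I, Pow(271, Rational(1, 2))) ≈ Mul(131.70, I))
w = Rational(103477, 1521) (w = Add(-4, Pow(Add(Rational(28, 13), Add(7, Mul(Rational(-1, 9), 6))), 2)) = Add(-4, Pow(Add(Rational(28, 13), Add(7, Rational(-2, 3))), 2)) = Add(-4, Pow(Add(Rational(28, 13), Rational(19, 3)), 2)) = Add(-4, Pow(Rational(331, 39), 2)) = Add(-4, Rational(109561, 1521)) = Rational(103477, 1521) ≈ 68.032)
s = Rational(91309, 1521) (s = Add(-8, Rational(103477, 1521)) = Rational(91309, 1521) ≈ 60.032)
Mul(s, Pow(V, -1)) = Mul(Rational(91309, 1521), Pow(Mul(8, I, Pow(271, Rational(1, 2))), -1)) = Mul(Rational(91309, 1521), Mul(Rational(-1, 2168), I, Pow(271, Rational(1, 2)))) = Mul(Rational(-91309, 3297528), I, Pow(271, Rational(1, 2)))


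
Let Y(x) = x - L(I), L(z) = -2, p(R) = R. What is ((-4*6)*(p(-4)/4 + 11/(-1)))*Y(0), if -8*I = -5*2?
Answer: 576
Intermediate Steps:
I = 5/4 (I = -(-5)*2/8 = -⅛*(-10) = 5/4 ≈ 1.2500)
Y(x) = 2 + x (Y(x) = x - 1*(-2) = x + 2 = 2 + x)
((-4*6)*(p(-4)/4 + 11/(-1)))*Y(0) = ((-4*6)*(-4/4 + 11/(-1)))*(2 + 0) = -24*(-4*¼ + 11*(-1))*2 = -24*(-1 - 11)*2 = -24*(-12)*2 = 288*2 = 576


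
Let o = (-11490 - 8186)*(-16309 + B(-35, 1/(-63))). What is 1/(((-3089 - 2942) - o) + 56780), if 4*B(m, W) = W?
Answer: -63/20213248424 ≈ -3.1168e-9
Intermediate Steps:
B(m, W) = W/4
o = 20216445611/63 (o = (-11490 - 8186)*(-16309 + (1/4)/(-63)) = -19676*(-16309 + (1/4)*(-1/63)) = -19676*(-16309 - 1/252) = -19676*(-4109869/252) = 20216445611/63 ≈ 3.2090e+8)
1/(((-3089 - 2942) - o) + 56780) = 1/(((-3089 - 2942) - 1*20216445611/63) + 56780) = 1/((-6031 - 20216445611/63) + 56780) = 1/(-20216825564/63 + 56780) = 1/(-20213248424/63) = -63/20213248424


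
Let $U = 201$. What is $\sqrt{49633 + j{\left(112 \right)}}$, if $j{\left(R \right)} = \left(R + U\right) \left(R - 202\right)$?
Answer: $13 \sqrt{127} \approx 146.5$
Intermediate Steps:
$j{\left(R \right)} = \left(-202 + R\right) \left(201 + R\right)$ ($j{\left(R \right)} = \left(R + 201\right) \left(R - 202\right) = \left(201 + R\right) \left(-202 + R\right) = \left(-202 + R\right) \left(201 + R\right)$)
$\sqrt{49633 + j{\left(112 \right)}} = \sqrt{49633 - \left(40714 - 12544\right)} = \sqrt{49633 - 28170} = \sqrt{21463} = 13 \sqrt{127}$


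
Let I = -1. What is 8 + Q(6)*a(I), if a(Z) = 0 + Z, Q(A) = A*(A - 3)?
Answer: -10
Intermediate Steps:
Q(A) = A*(-3 + A)
a(Z) = Z
8 + Q(6)*a(I) = 8 + (6*(-3 + 6))*(-1) = 8 + (6*3)*(-1) = 8 + 18*(-1) = 8 - 18 = -10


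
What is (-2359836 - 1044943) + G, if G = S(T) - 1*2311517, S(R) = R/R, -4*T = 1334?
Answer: -5716295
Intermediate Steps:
T = -667/2 (T = -1/4*1334 = -667/2 ≈ -333.50)
S(R) = 1
G = -2311516 (G = 1 - 1*2311517 = 1 - 2311517 = -2311516)
(-2359836 - 1044943) + G = (-2359836 - 1044943) - 2311516 = -3404779 - 2311516 = -5716295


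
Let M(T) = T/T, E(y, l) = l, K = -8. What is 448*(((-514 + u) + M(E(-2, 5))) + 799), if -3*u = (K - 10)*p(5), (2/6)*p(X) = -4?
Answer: 95872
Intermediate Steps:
p(X) = -12 (p(X) = 3*(-4) = -12)
M(T) = 1
u = -72 (u = -(-8 - 10)*(-12)/3 = -(-6)*(-12) = -⅓*216 = -72)
448*(((-514 + u) + M(E(-2, 5))) + 799) = 448*(((-514 - 72) + 1) + 799) = 448*((-586 + 1) + 799) = 448*(-585 + 799) = 448*214 = 95872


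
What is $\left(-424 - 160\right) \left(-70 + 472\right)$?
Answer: $-234768$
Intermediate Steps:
$\left(-424 - 160\right) \left(-70 + 472\right) = \left(-584\right) 402 = -234768$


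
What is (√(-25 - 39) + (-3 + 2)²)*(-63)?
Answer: -63 - 504*I ≈ -63.0 - 504.0*I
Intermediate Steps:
(√(-25 - 39) + (-3 + 2)²)*(-63) = (√(-64) + (-1)²)*(-63) = (8*I + 1)*(-63) = (1 + 8*I)*(-63) = -63 - 504*I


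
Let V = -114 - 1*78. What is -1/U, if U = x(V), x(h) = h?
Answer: 1/192 ≈ 0.0052083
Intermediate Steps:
V = -192 (V = -114 - 78 = -192)
U = -192
-1/U = -1/(-192) = -1*(-1/192) = 1/192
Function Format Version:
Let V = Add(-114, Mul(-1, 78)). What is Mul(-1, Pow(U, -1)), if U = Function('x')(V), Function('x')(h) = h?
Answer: Rational(1, 192) ≈ 0.0052083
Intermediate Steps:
V = -192 (V = Add(-114, -78) = -192)
U = -192
Mul(-1, Pow(U, -1)) = Mul(-1, Pow(-192, -1)) = Mul(-1, Rational(-1, 192)) = Rational(1, 192)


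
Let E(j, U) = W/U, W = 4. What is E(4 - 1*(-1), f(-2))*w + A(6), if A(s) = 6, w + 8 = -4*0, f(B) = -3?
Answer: 50/3 ≈ 16.667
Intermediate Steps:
E(j, U) = 4/U
w = -8 (w = -8 - 4*0 = -8 + 0 = -8)
E(4 - 1*(-1), f(-2))*w + A(6) = (4/(-3))*(-8) + 6 = (4*(-⅓))*(-8) + 6 = -4/3*(-8) + 6 = 32/3 + 6 = 50/3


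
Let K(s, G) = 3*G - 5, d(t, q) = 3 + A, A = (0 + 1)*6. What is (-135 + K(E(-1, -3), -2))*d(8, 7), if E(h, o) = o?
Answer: -1314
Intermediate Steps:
A = 6 (A = 1*6 = 6)
d(t, q) = 9 (d(t, q) = 3 + 6 = 9)
K(s, G) = -5 + 3*G
(-135 + K(E(-1, -3), -2))*d(8, 7) = (-135 + (-5 + 3*(-2)))*9 = (-135 + (-5 - 6))*9 = (-135 - 11)*9 = -146*9 = -1314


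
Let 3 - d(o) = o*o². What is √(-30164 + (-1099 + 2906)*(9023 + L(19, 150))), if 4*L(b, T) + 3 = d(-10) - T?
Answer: √66633538/2 ≈ 4081.5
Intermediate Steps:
d(o) = 3 - o³ (d(o) = 3 - o*o² = 3 - o³)
L(b, T) = 250 - T/4 (L(b, T) = -¾ + ((3 - 1*(-10)³) - T)/4 = -¾ + ((3 - 1*(-1000)) - T)/4 = -¾ + ((3 + 1000) - T)/4 = -¾ + (1003 - T)/4 = -¾ + (1003/4 - T/4) = 250 - T/4)
√(-30164 + (-1099 + 2906)*(9023 + L(19, 150))) = √(-30164 + (-1099 + 2906)*(9023 + (250 - ¼*150))) = √(-30164 + 1807*(9023 + (250 - 75/2))) = √(-30164 + 1807*(9023 + 425/2)) = √(-30164 + 1807*(18471/2)) = √(-30164 + 33377097/2) = √(33316769/2) = √66633538/2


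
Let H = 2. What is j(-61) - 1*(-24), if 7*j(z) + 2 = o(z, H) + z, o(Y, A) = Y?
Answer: 44/7 ≈ 6.2857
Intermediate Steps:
j(z) = -2/7 + 2*z/7 (j(z) = -2/7 + (z + z)/7 = -2/7 + (2*z)/7 = -2/7 + 2*z/7)
j(-61) - 1*(-24) = (-2/7 + (2/7)*(-61)) - 1*(-24) = (-2/7 - 122/7) + 24 = -124/7 + 24 = 44/7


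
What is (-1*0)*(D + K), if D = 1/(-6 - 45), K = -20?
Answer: 0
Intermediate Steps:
D = -1/51 (D = 1/(-51) = -1/51 ≈ -0.019608)
(-1*0)*(D + K) = (-1*0)*(-1/51 - 20) = 0*(-1021/51) = 0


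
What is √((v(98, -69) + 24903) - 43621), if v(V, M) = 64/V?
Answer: 5*I*√36686/7 ≈ 136.81*I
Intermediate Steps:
√((v(98, -69) + 24903) - 43621) = √((64/98 + 24903) - 43621) = √((64*(1/98) + 24903) - 43621) = √((32/49 + 24903) - 43621) = √(1220279/49 - 43621) = √(-917150/49) = 5*I*√36686/7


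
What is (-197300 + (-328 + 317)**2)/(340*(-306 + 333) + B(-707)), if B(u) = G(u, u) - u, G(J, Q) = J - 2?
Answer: -197179/9178 ≈ -21.484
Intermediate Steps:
G(J, Q) = -2 + J
B(u) = -2 (B(u) = (-2 + u) - u = -2)
(-197300 + (-328 + 317)**2)/(340*(-306 + 333) + B(-707)) = (-197300 + (-328 + 317)**2)/(340*(-306 + 333) - 2) = (-197300 + (-11)**2)/(340*27 - 2) = (-197300 + 121)/(9180 - 2) = -197179/9178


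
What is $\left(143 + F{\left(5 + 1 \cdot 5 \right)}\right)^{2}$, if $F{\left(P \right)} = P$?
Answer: $23409$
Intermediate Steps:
$\left(143 + F{\left(5 + 1 \cdot 5 \right)}\right)^{2} = \left(143 + \left(5 + 1 \cdot 5\right)\right)^{2} = \left(143 + \left(5 + 5\right)\right)^{2} = \left(143 + 10\right)^{2} = 153^{2} = 23409$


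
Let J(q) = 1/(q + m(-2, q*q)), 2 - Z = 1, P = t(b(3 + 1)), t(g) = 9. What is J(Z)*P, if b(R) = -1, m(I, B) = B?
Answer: 9/2 ≈ 4.5000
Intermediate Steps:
P = 9
Z = 1 (Z = 2 - 1*1 = 2 - 1 = 1)
J(q) = 1/(q + q**2) (J(q) = 1/(q + q*q) = 1/(q + q**2))
J(Z)*P = (1/(1*(1 + 1)))*9 = (1/2)*9 = 9/2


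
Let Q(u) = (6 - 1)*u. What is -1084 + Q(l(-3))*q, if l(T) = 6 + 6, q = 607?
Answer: 35336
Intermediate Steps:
l(T) = 12
Q(u) = 5*u
-1084 + Q(l(-3))*q = -1084 + (5*12)*607 = -1084 + 60*607 = -1084 + 36420 = 35336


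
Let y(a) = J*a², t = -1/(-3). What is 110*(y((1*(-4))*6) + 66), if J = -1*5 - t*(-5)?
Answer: -203940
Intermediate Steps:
t = ⅓ (t = -1*(-⅓) = ⅓ ≈ 0.33333)
J = -10/3 (J = -1*5 - 1*⅓*(-5) = -5 - ⅓*(-5) = -5 + 5/3 = -10/3 ≈ -3.3333)
y(a) = -10*a²/3
110*(y((1*(-4))*6) + 66) = 110*(-10*((1*(-4))*6)²/3 + 66) = 110*(-10*(-4*6)²/3 + 66) = 110*(-10/3*(-24)² + 66) = 110*(-10/3*576 + 66) = 110*(-1920 + 66) = 110*(-1854) = -203940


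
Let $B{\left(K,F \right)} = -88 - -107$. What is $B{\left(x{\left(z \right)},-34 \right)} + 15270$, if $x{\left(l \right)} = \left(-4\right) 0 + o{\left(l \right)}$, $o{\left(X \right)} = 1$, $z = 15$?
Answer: $15289$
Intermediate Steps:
$x{\left(l \right)} = 1$ ($x{\left(l \right)} = \left(-4\right) 0 + 1 = 0 + 1 = 1$)
$B{\left(K,F \right)} = 19$ ($B{\left(K,F \right)} = -88 + 107 = 19$)
$B{\left(x{\left(z \right)},-34 \right)} + 15270 = 19 + 15270 = 15289$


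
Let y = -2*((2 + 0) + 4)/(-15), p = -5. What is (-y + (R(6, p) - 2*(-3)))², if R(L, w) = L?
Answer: 3136/25 ≈ 125.44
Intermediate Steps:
y = ⅘ (y = -2*(2 + 4)*(-1/15) = -2*6*(-1/15) = -12*(-1/15) = ⅘ ≈ 0.80000)
(-y + (R(6, p) - 2*(-3)))² = (-1*⅘ + (6 - 2*(-3)))² = (-⅘ + (6 + 6))² = (-⅘ + 12)² = (56/5)² = 3136/25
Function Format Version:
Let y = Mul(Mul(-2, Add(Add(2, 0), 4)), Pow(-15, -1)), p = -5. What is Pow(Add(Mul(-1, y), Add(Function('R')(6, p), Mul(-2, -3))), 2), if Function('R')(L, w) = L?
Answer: Rational(3136, 25) ≈ 125.44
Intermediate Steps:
y = Rational(4, 5) (y = Mul(Mul(-2, Add(2, 4)), Rational(-1, 15)) = Mul(Mul(-2, 6), Rational(-1, 15)) = Mul(-12, Rational(-1, 15)) = Rational(4, 5) ≈ 0.80000)
Pow(Add(Mul(-1, y), Add(Function('R')(6, p), Mul(-2, -3))), 2) = Pow(Add(Mul(-1, Rational(4, 5)), Add(6, Mul(-2, -3))), 2) = Pow(Add(Rational(-4, 5), Add(6, 6)), 2) = Pow(Add(Rational(-4, 5), 12), 2) = Pow(Rational(56, 5), 2) = Rational(3136, 25)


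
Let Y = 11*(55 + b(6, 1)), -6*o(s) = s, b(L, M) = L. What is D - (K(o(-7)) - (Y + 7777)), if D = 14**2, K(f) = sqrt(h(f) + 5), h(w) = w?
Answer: 8644 - sqrt(222)/6 ≈ 8641.5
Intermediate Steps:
o(s) = -s/6
Y = 671 (Y = 11*(55 + 6) = 11*61 = 671)
K(f) = sqrt(5 + f) (K(f) = sqrt(f + 5) = sqrt(5 + f))
D = 196
D - (K(o(-7)) - (Y + 7777)) = 196 - (sqrt(5 - 1/6*(-7)) - (671 + 7777)) = 196 - (sqrt(5 + 7/6) - 1*8448) = 196 - (sqrt(37/6) - 8448) = 196 - (sqrt(222)/6 - 8448) = 196 - (-8448 + sqrt(222)/6) = 196 + (8448 - sqrt(222)/6) = 8644 - sqrt(222)/6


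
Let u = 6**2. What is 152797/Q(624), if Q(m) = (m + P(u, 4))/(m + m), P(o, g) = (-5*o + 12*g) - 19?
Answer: 190690656/473 ≈ 4.0315e+5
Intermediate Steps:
u = 36
P(o, g) = -19 - 5*o + 12*g
Q(m) = (-151 + m)/(2*m) (Q(m) = (m + (-19 - 5*36 + 12*4))/(m + m) = (m + (-19 - 180 + 48))/((2*m)) = (m - 151)*(1/(2*m)) = (-151 + m)*(1/(2*m)) = (-151 + m)/(2*m))
152797/Q(624) = 152797/(((1/2)*(-151 + 624)/624)) = 152797/(((1/2)*(1/624)*473)) = 152797/(473/1248) = 152797*(1248/473) = 190690656/473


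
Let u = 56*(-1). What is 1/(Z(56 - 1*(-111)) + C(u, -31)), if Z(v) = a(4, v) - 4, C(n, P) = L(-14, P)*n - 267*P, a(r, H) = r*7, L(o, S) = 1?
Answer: 1/8245 ≈ 0.00012129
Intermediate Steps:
u = -56
a(r, H) = 7*r
C(n, P) = n - 267*P (C(n, P) = 1*n - 267*P = n - 267*P)
Z(v) = 24 (Z(v) = 7*4 - 4 = 28 - 4 = 24)
1/(Z(56 - 1*(-111)) + C(u, -31)) = 1/(24 + (-56 - 267*(-31))) = 1/(24 + (-56 + 8277)) = 1/(24 + 8221) = 1/8245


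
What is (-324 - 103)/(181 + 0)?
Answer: -427/181 ≈ -2.3591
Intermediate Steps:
(-324 - 103)/(181 + 0) = -427/181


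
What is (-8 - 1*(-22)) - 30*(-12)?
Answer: 374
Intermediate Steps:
(-8 - 1*(-22)) - 30*(-12) = (-8 + 22) + 360 = 14 + 360 = 374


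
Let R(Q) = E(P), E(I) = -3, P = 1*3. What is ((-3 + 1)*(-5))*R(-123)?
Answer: -30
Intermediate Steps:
P = 3
R(Q) = -3
((-3 + 1)*(-5))*R(-123) = ((-3 + 1)*(-5))*(-3) = -2*(-5)*(-3) = 10*(-3) = -30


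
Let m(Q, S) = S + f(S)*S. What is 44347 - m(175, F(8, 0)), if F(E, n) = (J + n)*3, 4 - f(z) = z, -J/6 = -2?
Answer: 45463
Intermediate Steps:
J = 12 (J = -6*(-2) = 12)
f(z) = 4 - z
F(E, n) = 36 + 3*n (F(E, n) = (12 + n)*3 = 36 + 3*n)
m(Q, S) = S + S*(4 - S) (m(Q, S) = S + (4 - S)*S = S + S*(4 - S))
44347 - m(175, F(8, 0)) = 44347 - (36 + 3*0)*(5 - (36 + 3*0)) = 44347 - (36 + 0)*(5 - (36 + 0)) = 44347 - 36*(5 - 1*36) = 44347 - 36*(5 - 36) = 44347 - 36*(-31) = 44347 - 1*(-1116) = 44347 + 1116 = 45463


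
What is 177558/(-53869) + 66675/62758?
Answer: -7551469389/3380710702 ≈ -2.2337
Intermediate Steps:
177558/(-53869) + 66675/62758 = 177558*(-1/53869) + 66675*(1/62758) = -177558/53869 + 66675/62758 = -7551469389/3380710702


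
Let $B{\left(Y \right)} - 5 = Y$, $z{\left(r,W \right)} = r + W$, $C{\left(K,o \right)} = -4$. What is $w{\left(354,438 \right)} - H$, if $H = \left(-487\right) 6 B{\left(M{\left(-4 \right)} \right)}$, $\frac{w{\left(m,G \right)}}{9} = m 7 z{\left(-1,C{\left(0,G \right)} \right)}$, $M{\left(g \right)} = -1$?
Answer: $-99822$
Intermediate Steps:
$z{\left(r,W \right)} = W + r$
$w{\left(m,G \right)} = - 315 m$ ($w{\left(m,G \right)} = 9 m 7 \left(-4 - 1\right) = 9 \cdot 7 m \left(-5\right) = 9 \left(- 35 m\right) = - 315 m$)
$B{\left(Y \right)} = 5 + Y$
$H = -11688$ ($H = \left(-487\right) 6 \left(5 - 1\right) = \left(-2922\right) 4 = -11688$)
$w{\left(354,438 \right)} - H = \left(-315\right) 354 - -11688 = -111510 + 11688 = -99822$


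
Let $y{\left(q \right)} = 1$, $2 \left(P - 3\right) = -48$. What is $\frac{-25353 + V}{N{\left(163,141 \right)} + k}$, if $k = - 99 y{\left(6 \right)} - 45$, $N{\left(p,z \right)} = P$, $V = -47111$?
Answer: $\frac{72464}{165} \approx 439.18$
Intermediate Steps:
$P = -21$ ($P = 3 + \frac{1}{2} \left(-48\right) = 3 - 24 = -21$)
$N{\left(p,z \right)} = -21$
$k = -144$ ($k = \left(-99\right) 1 - 45 = -99 - 45 = -144$)
$\frac{-25353 + V}{N{\left(163,141 \right)} + k} = \frac{-25353 - 47111}{-21 - 144} = - \frac{72464}{-165} = \left(-72464\right) \left(- \frac{1}{165}\right) = \frac{72464}{165}$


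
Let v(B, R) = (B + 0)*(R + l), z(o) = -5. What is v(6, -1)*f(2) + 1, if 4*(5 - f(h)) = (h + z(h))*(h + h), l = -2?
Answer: -143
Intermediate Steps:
v(B, R) = B*(-2 + R) (v(B, R) = (B + 0)*(R - 2) = B*(-2 + R))
f(h) = 5 - h*(-5 + h)/2 (f(h) = 5 - (h - 5)*(h + h)/4 = 5 - (-5 + h)*2*h/4 = 5 - h*(-5 + h)/2)
v(6, -1)*f(2) + 1 = (6*(-2 - 1))*(5 - ½*2² + (5/2)*2) + 1 = (6*(-3))*(5 - ½*4 + 5) + 1 = -18*(5 - 2 + 5) + 1 = -18*8 + 1 = -144 + 1 = -143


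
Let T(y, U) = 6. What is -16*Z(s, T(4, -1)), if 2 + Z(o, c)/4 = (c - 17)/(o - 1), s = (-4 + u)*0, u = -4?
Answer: -576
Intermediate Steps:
s = 0 (s = (-4 - 4)*0 = -8*0 = 0)
Z(o, c) = -8 + 4*(-17 + c)/(-1 + o) (Z(o, c) = -8 + 4*((c - 17)/(o - 1)) = -8 + 4*((-17 + c)/(-1 + o)) = -8 + 4*(-17 + c)/(-1 + o))
-16*Z(s, T(4, -1)) = -64*(-15 + 6 - 2*0)/(-1 + 0) = -64*(-15 + 6 + 0)/(-1) = -64*(-1)*(-9) = -16*36 = -576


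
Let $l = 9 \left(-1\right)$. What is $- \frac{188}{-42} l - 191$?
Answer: $- \frac{1619}{7} \approx -231.29$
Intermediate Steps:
$l = -9$
$- \frac{188}{-42} l - 191 = - \frac{188}{-42} \left(-9\right) - 191 = \left(-188\right) \left(- \frac{1}{42}\right) \left(-9\right) - 191 = \frac{94}{21} \left(-9\right) - 191 = - \frac{282}{7} - 191 = - \frac{1619}{7}$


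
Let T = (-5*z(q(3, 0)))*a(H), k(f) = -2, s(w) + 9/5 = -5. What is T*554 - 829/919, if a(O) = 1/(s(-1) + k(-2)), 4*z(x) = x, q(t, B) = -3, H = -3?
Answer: -19165177/80872 ≈ -236.98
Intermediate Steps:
s(w) = -34/5 (s(w) = -9/5 - 5 = -34/5)
z(x) = x/4
a(O) = -5/44 (a(O) = 1/(-34/5 - 2) = 1/(-44/5) = -5/44)
T = -75/176 (T = -5*(-3)/4*(-5/44) = -5*(-¾)*(-5/44) = (15/4)*(-5/44) = -75/176 ≈ -0.42614)
T*554 - 829/919 = -75/176*554 - 829/919 = -20775/88 - 829*1/919 = -20775/88 - 829/919 = -19165177/80872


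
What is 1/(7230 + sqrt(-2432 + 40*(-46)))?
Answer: 1205/8712862 - I*sqrt(267)/13069293 ≈ 0.0001383 - 1.2503e-6*I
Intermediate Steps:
1/(7230 + sqrt(-2432 + 40*(-46))) = 1/(7230 + sqrt(-2432 - 1840)) = 1/(7230 + sqrt(-4272)) = 1/(7230 + 4*I*sqrt(267))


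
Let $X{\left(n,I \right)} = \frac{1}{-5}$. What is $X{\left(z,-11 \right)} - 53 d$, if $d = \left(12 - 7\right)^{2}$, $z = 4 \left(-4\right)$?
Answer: $- \frac{6626}{5} \approx -1325.2$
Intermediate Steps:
$z = -16$
$X{\left(n,I \right)} = - \frac{1}{5}$
$d = 25$ ($d = \left(12 - 7\right)^{2} = 5^{2} = 25$)
$X{\left(z,-11 \right)} - 53 d = - \frac{1}{5} - 1325 = - \frac{6626}{5}$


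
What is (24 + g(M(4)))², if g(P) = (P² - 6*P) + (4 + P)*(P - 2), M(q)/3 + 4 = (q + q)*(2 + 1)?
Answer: 48664576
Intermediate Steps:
M(q) = -12 + 18*q (M(q) = -12 + 3*((q + q)*(2 + 1)) = -12 + 3*((2*q)*3) = -12 + 3*(6*q) = -12 + 18*q)
g(P) = P² - 6*P + (-2 + P)*(4 + P) (g(P) = (P² - 6*P) + (4 + P)*(-2 + P) = (P² - 6*P) + (-2 + P)*(4 + P) = P² - 6*P + (-2 + P)*(4 + P))
(24 + g(M(4)))² = (24 + (-8 - 4*(-12 + 18*4) + 2*(-12 + 18*4)²))² = (24 + (-8 - 4*(-12 + 72) + 2*(-12 + 72)²))² = (24 + (-8 - 4*60 + 2*60²))² = (24 + (-8 - 240 + 2*3600))² = (24 + (-8 - 240 + 7200))² = (24 + 6952)² = 6976² = 48664576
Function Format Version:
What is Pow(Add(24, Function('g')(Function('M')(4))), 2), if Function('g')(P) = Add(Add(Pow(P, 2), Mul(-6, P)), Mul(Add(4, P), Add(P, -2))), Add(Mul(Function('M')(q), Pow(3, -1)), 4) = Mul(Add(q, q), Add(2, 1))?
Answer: 48664576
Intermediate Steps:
Function('M')(q) = Add(-12, Mul(18, q)) (Function('M')(q) = Add(-12, Mul(3, Mul(Add(q, q), Add(2, 1)))) = Add(-12, Mul(3, Mul(Mul(2, q), 3))) = Add(-12, Mul(3, Mul(6, q))) = Add(-12, Mul(18, q)))
Function('g')(P) = Add(Pow(P, 2), Mul(-6, P), Mul(Add(-2, P), Add(4, P))) (Function('g')(P) = Add(Add(Pow(P, 2), Mul(-6, P)), Mul(Add(4, P), Add(-2, P))) = Add(Add(Pow(P, 2), Mul(-6, P)), Mul(Add(-2, P), Add(4, P))) = Add(Pow(P, 2), Mul(-6, P), Mul(Add(-2, P), Add(4, P))))
Pow(Add(24, Function('g')(Function('M')(4))), 2) = Pow(Add(24, Add(-8, Mul(-4, Add(-12, Mul(18, 4))), Mul(2, Pow(Add(-12, Mul(18, 4)), 2)))), 2) = Pow(Add(24, Add(-8, Mul(-4, Add(-12, 72)), Mul(2, Pow(Add(-12, 72), 2)))), 2) = Pow(Add(24, Add(-8, Mul(-4, 60), Mul(2, Pow(60, 2)))), 2) = Pow(Add(24, Add(-8, -240, Mul(2, 3600))), 2) = Pow(Add(24, Add(-8, -240, 7200)), 2) = Pow(Add(24, 6952), 2) = Pow(6976, 2) = 48664576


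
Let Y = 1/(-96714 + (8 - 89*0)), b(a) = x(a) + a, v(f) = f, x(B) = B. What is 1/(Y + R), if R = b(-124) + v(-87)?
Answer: -96706/32396511 ≈ -0.0029851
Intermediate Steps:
b(a) = 2*a (b(a) = a + a = 2*a)
R = -335 (R = 2*(-124) - 87 = -248 - 87 = -335)
Y = -1/96706 (Y = 1/(-96714 + (8 + 0)) = 1/(-96714 + 8) = 1/(-96706) = -1/96706 ≈ -1.0341e-5)
1/(Y + R) = 1/(-1/96706 - 335) = 1/(-32396511/96706) = -96706/32396511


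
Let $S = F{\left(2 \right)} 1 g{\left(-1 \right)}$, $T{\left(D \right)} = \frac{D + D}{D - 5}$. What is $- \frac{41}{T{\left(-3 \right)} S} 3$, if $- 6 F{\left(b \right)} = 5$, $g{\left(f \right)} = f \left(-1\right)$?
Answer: $\frac{984}{5} \approx 196.8$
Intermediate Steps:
$T{\left(D \right)} = \frac{2 D}{-5 + D}$
$g{\left(f \right)} = - f$
$F{\left(b \right)} = - \frac{5}{6}$ ($F{\left(b \right)} = \left(- \frac{1}{6}\right) 5 = - \frac{5}{6}$)
$S = - \frac{5}{6}$ ($S = \left(- \frac{5}{6}\right) 1 \left(\left(-1\right) \left(-1\right)\right) = \left(- \frac{5}{6}\right) 1 = - \frac{5}{6} \approx -0.83333$)
$- \frac{41}{T{\left(-3 \right)} S} 3 = - \frac{41}{2 \left(-3\right) \frac{1}{-5 - 3} \left(- \frac{5}{6}\right)} 3 = - \frac{41}{2 \left(-3\right) \frac{1}{-8} \left(- \frac{5}{6}\right)} 3 = - \frac{41}{2 \left(-3\right) \left(- \frac{1}{8}\right) \left(- \frac{5}{6}\right)} 3 = - \frac{41}{\frac{3}{4} \left(- \frac{5}{6}\right)} 3 = - \frac{41}{- \frac{5}{8}} \cdot 3 = \left(-41\right) \left(- \frac{8}{5}\right) 3 = \frac{328}{5} \cdot 3 = \frac{984}{5}$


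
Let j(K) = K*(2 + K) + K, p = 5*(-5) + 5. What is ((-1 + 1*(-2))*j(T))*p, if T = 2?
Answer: 600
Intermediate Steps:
p = -20 (p = -25 + 5 = -20)
j(K) = K + K*(2 + K)
((-1 + 1*(-2))*j(T))*p = ((-1 + 1*(-2))*(2*(3 + 2)))*(-20) = ((-1 - 2)*(2*5))*(-20) = -3*10*(-20) = -30*(-20) = 600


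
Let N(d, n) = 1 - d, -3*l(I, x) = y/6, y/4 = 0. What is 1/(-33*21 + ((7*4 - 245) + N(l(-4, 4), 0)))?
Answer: -1/909 ≈ -0.0011001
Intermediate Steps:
y = 0 (y = 4*0 = 0)
l(I, x) = 0 (l(I, x) = -0/6 = -⅓*0 = 0)
1/(-33*21 + ((7*4 - 245) + N(l(-4, 4), 0))) = 1/(-33*21 + ((7*4 - 245) + (1 - 1*0))) = 1/(-693 + ((28 - 245) + (1 + 0))) = 1/(-693 + (-217 + 1)) = 1/(-693 - 216) = 1/(-909) = -1/909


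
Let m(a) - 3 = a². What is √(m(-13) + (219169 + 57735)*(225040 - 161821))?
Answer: 2*√4376398537 ≈ 1.3231e+5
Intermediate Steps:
m(a) = 3 + a²
√(m(-13) + (219169 + 57735)*(225040 - 161821)) = √((3 + (-13)²) + (219169 + 57735)*(225040 - 161821)) = √((3 + 169) + 276904*63219) = √(172 + 17505593976) = √17505594148 = 2*√4376398537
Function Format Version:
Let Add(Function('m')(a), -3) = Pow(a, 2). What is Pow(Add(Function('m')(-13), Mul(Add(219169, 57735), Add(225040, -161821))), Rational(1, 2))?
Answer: Mul(2, Pow(4376398537, Rational(1, 2))) ≈ 1.3231e+5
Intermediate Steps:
Function('m')(a) = Add(3, Pow(a, 2))
Pow(Add(Function('m')(-13), Mul(Add(219169, 57735), Add(225040, -161821))), Rational(1, 2)) = Pow(Add(Add(3, Pow(-13, 2)), Mul(Add(219169, 57735), Add(225040, -161821))), Rational(1, 2)) = Pow(Add(Add(3, 169), Mul(276904, 63219)), Rational(1, 2)) = Pow(Add(172, 17505593976), Rational(1, 2)) = Pow(17505594148, Rational(1, 2)) = Mul(2, Pow(4376398537, Rational(1, 2)))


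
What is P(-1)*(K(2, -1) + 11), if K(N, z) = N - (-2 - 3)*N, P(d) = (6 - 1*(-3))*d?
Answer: -207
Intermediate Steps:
P(d) = 9*d (P(d) = (6 + 3)*d = 9*d)
K(N, z) = 6*N (K(N, z) = N - (-5)*N = N + 5*N = 6*N)
P(-1)*(K(2, -1) + 11) = (9*(-1))*(6*2 + 11) = -9*(12 + 11) = -9*23 = -207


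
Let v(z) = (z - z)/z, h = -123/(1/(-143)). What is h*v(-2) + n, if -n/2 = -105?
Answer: 210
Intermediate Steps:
n = 210 (n = -2*(-105) = 210)
h = 17589 (h = -123/(-1/143) = -123*(-143) = 17589)
v(z) = 0 (v(z) = 0/z = 0)
h*v(-2) + n = 17589*0 + 210 = 0 + 210 = 210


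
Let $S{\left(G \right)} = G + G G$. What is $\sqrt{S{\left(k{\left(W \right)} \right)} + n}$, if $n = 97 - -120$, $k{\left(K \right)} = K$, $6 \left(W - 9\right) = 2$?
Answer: $\frac{\sqrt{2821}}{3} \approx 17.704$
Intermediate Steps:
$W = \frac{28}{3}$ ($W = 9 + \frac{1}{6} \cdot 2 = 9 + \frac{1}{3} = \frac{28}{3} \approx 9.3333$)
$n = 217$ ($n = 97 + 120 = 217$)
$S{\left(G \right)} = G + G^{2}$
$\sqrt{S{\left(k{\left(W \right)} \right)} + n} = \sqrt{\frac{28 \left(1 + \frac{28}{3}\right)}{3} + 217} = \sqrt{\frac{28}{3} \cdot \frac{31}{3} + 217} = \sqrt{\frac{868}{9} + 217} = \sqrt{\frac{2821}{9}} = \frac{\sqrt{2821}}{3}$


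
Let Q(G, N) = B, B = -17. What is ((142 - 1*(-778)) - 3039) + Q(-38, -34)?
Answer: -2136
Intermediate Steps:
Q(G, N) = -17
((142 - 1*(-778)) - 3039) + Q(-38, -34) = ((142 - 1*(-778)) - 3039) - 17 = ((142 + 778) - 3039) - 17 = (920 - 3039) - 17 = -2119 - 17 = -2136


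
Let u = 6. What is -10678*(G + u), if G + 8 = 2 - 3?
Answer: 32034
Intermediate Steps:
G = -9 (G = -8 + (2 - 3) = -8 - 1 = -9)
-10678*(G + u) = -10678*(-9 + 6) = -10678*(-3) = 32034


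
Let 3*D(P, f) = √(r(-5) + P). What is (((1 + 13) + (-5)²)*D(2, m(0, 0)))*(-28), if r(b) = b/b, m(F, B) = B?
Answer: -364*√3 ≈ -630.47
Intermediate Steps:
r(b) = 1
D(P, f) = √(1 + P)/3
(((1 + 13) + (-5)²)*D(2, m(0, 0)))*(-28) = (((1 + 13) + (-5)²)*(√(1 + 2)/3))*(-28) = ((14 + 25)*(√3/3))*(-28) = (39*(√3/3))*(-28) = (13*√3)*(-28) = -364*√3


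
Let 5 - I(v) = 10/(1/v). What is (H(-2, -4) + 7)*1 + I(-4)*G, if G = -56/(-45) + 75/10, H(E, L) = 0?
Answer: 801/2 ≈ 400.50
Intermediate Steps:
G = 787/90 (G = -56*(-1/45) + 75*(⅒) = 56/45 + 15/2 = 787/90 ≈ 8.7444)
I(v) = 5 - 10*v (I(v) = 5 - 10/(1/v) = 5 - 10*v)
(H(-2, -4) + 7)*1 + I(-4)*G = (0 + 7)*1 + (5 - 10*(-4))*(787/90) = 7*1 + (5 + 40)*(787/90) = 7 + 45*(787/90) = 7 + 787/2 = 801/2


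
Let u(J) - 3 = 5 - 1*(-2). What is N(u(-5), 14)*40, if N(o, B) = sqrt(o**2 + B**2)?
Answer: 80*sqrt(74) ≈ 688.19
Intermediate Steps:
u(J) = 10 (u(J) = 3 + (5 - 1*(-2)) = 3 + (5 + 2) = 3 + 7 = 10)
N(o, B) = sqrt(B**2 + o**2)
N(u(-5), 14)*40 = sqrt(14**2 + 10**2)*40 = sqrt(196 + 100)*40 = sqrt(296)*40 = (2*sqrt(74))*40 = 80*sqrt(74)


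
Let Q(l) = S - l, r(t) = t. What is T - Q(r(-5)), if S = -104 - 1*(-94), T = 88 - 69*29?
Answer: -1908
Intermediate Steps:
T = -1913 (T = 88 - 2001 = -1913)
S = -10 (S = -104 + 94 = -10)
Q(l) = -10 - l
T - Q(r(-5)) = -1913 - (-10 - 1*(-5)) = -1913 - (-10 + 5) = -1913 - 1*(-5) = -1913 + 5 = -1908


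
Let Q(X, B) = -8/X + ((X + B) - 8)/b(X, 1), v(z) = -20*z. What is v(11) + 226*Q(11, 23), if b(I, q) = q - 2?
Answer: -68864/11 ≈ -6260.4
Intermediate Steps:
b(I, q) = -2 + q
Q(X, B) = 8 - B - X - 8/X (Q(X, B) = -8/X + ((X + B) - 8)/(-2 + 1) = -8/X + ((B + X) - 8)/(-1) = -8/X + (-8 + B + X)*(-1) = -8/X + (8 - B - X) = 8 - B - X - 8/X)
v(11) + 226*Q(11, 23) = -20*11 + 226*(8 - 1*23 - 1*11 - 8/11) = -220 + 226*(8 - 23 - 11 - 8*1/11) = -220 + 226*(8 - 23 - 11 - 8/11) = -220 + 226*(-294/11) = -220 - 66444/11 = -68864/11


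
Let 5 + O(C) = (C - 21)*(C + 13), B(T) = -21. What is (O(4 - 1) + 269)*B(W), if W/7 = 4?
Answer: 504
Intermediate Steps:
W = 28 (W = 7*4 = 28)
O(C) = -5 + (-21 + C)*(13 + C) (O(C) = -5 + (C - 21)*(C + 13) = -5 + (-21 + C)*(13 + C))
(O(4 - 1) + 269)*B(W) = ((-278 + (4 - 1)² - 8*(4 - 1)) + 269)*(-21) = ((-278 + 3² - 8*3) + 269)*(-21) = ((-278 + 9 - 24) + 269)*(-21) = (-293 + 269)*(-21) = -24*(-21) = 504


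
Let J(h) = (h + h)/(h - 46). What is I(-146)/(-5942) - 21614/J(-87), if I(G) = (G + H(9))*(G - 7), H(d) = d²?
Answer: -8541486017/516954 ≈ -16523.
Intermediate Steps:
J(h) = 2*h/(-46 + h) (J(h) = (2*h)/(-46 + h) = 2*h/(-46 + h))
I(G) = (-7 + G)*(81 + G) (I(G) = (G + 9²)*(G - 7) = (G + 81)*(-7 + G) = (81 + G)*(-7 + G) = (-7 + G)*(81 + G))
I(-146)/(-5942) - 21614/J(-87) = (-567 + (-146)² + 74*(-146))/(-5942) - 21614/(2*(-87)/(-46 - 87)) = (-567 + 21316 - 10804)*(-1/5942) - 21614/(2*(-87)/(-133)) = 9945*(-1/5942) - 21614/(2*(-87)*(-1/133)) = -9945/5942 - 21614/174/133 = -9945/5942 - 21614*133/174 = -9945/5942 - 1437331/87 = -8541486017/516954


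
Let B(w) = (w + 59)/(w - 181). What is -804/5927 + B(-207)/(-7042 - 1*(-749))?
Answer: -490997783/3617965267 ≈ -0.13571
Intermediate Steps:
B(w) = (59 + w)/(-181 + w)
-804/5927 + B(-207)/(-7042 - 1*(-749)) = -804/5927 + ((59 - 207)/(-181 - 207))/(-7042 - 1*(-749)) = -804*1/5927 + (-148/(-388))/(-7042 + 749) = -804/5927 - 1/388*(-148)/(-6293) = -804/5927 + (37/97)*(-1/6293) = -804/5927 - 37/610421 = -490997783/3617965267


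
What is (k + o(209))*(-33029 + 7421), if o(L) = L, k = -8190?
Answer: 204377448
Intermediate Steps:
(k + o(209))*(-33029 + 7421) = (-8190 + 209)*(-33029 + 7421) = -7981*(-25608) = 204377448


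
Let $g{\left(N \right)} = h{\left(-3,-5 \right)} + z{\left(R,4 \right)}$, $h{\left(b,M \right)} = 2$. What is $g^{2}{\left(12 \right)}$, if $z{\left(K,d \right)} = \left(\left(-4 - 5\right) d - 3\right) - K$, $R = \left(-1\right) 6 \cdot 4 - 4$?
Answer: $81$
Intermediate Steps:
$R = -28$ ($R = \left(-6\right) 4 - 4 = -24 - 4 = -28$)
$z{\left(K,d \right)} = -3 - K - 9 d$ ($z{\left(K,d \right)} = \left(- 9 d - 3\right) - K = \left(-3 - 9 d\right) - K = -3 - K - 9 d$)
$g{\left(N \right)} = -9$ ($g{\left(N \right)} = 2 - 11 = -9$)
$g^{2}{\left(12 \right)} = \left(-9\right)^{2} = 81$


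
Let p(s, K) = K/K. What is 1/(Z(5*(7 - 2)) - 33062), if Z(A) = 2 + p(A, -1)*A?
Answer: -1/33035 ≈ -3.0271e-5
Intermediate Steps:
p(s, K) = 1
Z(A) = 2 + A (Z(A) = 2 + 1*A = 2 + A)
1/(Z(5*(7 - 2)) - 33062) = 1/((2 + 5*(7 - 2)) - 33062) = 1/((2 + 5*5) - 33062) = 1/((2 + 25) - 33062) = 1/(27 - 33062) = 1/(-33035) = -1/33035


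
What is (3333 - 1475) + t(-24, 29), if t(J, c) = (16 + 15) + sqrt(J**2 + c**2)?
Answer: 1889 + sqrt(1417) ≈ 1926.6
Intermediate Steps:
t(J, c) = 31 + sqrt(J**2 + c**2)
(3333 - 1475) + t(-24, 29) = (3333 - 1475) + (31 + sqrt((-24)**2 + 29**2)) = 1858 + (31 + sqrt(576 + 841)) = 1858 + (31 + sqrt(1417)) = 1889 + sqrt(1417)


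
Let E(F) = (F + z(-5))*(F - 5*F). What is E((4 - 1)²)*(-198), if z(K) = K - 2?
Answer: 14256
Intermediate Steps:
z(K) = -2 + K
E(F) = -4*F*(-7 + F) (E(F) = (F + (-2 - 5))*(F - 5*F) = (F - 7)*(-4*F) = (-7 + F)*(-4*F) = -4*F*(-7 + F))
E((4 - 1)²)*(-198) = (4*(4 - 1)²*(7 - (4 - 1)²))*(-198) = (4*3²*(7 - 1*3²))*(-198) = (4*9*(7 - 1*9))*(-198) = (4*9*(7 - 9))*(-198) = (4*9*(-2))*(-198) = -72*(-198) = 14256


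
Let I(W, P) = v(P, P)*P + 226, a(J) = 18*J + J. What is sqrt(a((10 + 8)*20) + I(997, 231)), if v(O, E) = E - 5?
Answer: 2*sqrt(14818) ≈ 243.46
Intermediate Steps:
a(J) = 19*J
v(O, E) = -5 + E
I(W, P) = 226 + P*(-5 + P) (I(W, P) = (-5 + P)*P + 226 = P*(-5 + P) + 226 = 226 + P*(-5 + P))
sqrt(a((10 + 8)*20) + I(997, 231)) = sqrt(19*((10 + 8)*20) + (226 + 231*(-5 + 231))) = sqrt(19*(18*20) + (226 + 231*226)) = sqrt(19*360 + (226 + 52206)) = sqrt(6840 + 52432) = sqrt(59272) = 2*sqrt(14818)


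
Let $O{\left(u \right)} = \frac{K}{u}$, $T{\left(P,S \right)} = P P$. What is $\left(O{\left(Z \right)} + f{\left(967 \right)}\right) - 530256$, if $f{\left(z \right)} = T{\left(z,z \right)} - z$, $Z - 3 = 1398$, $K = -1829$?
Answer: $\frac{565814437}{1401} \approx 4.0386 \cdot 10^{5}$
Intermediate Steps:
$T{\left(P,S \right)} = P^{2}$
$Z = 1401$ ($Z = 3 + 1398 = 1401$)
$f{\left(z \right)} = z^{2} - z$
$O{\left(u \right)} = - \frac{1829}{u}$
$\left(O{\left(Z \right)} + f{\left(967 \right)}\right) - 530256 = \left(- \frac{1829}{1401} + 967 \left(-1 + 967\right)\right) - 530256 = \left(\left(-1829\right) \frac{1}{1401} + 967 \cdot 966\right) - 530256 = \left(- \frac{1829}{1401} + 934122\right) - 530256 = \frac{1308703093}{1401} - 530256 = \frac{565814437}{1401}$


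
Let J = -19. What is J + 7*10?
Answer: 51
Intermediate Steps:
J + 7*10 = -19 + 7*10 = -19 + 70 = 51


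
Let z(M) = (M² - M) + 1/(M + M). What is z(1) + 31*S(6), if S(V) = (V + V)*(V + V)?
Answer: 8929/2 ≈ 4464.5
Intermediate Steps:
z(M) = M² + 1/(2*M) - M (z(M) = (M² - M) + 1/(2*M) = M² + 1/(2*M) - M)
S(V) = 4*V² (S(V) = (2*V)*(2*V) = 4*V²)
z(1) + 31*S(6) = (1² + (½)/1 - 1*1) + 31*(4*6²) = (1 + (½)*1 - 1) + 31*(4*36) = (1 + ½ - 1) + 31*144 = ½ + 4464 = 8929/2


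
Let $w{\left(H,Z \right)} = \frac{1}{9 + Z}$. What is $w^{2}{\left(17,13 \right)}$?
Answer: $\frac{1}{484} \approx 0.0020661$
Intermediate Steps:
$w^{2}{\left(17,13 \right)} = \left(\frac{1}{9 + 13}\right)^{2} = \left(\frac{1}{22}\right)^{2} = \frac{1}{484}$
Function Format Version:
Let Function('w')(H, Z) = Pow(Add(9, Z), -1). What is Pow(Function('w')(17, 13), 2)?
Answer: Rational(1, 484) ≈ 0.0020661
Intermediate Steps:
Pow(Function('w')(17, 13), 2) = Pow(Pow(Add(9, 13), -1), 2) = Pow(Pow(22, -1), 2) = Pow(Rational(1, 22), 2) = Rational(1, 484)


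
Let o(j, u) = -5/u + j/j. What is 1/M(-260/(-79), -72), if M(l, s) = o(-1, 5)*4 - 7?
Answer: -1/7 ≈ -0.14286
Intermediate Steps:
o(j, u) = 1 - 5/u (o(j, u) = -5/u + 1 = 1 - 5/u)
M(l, s) = -7 (M(l, s) = ((-5 + 5)/5)*4 - 7 = ((1/5)*0)*4 - 7 = 0*4 - 7 = 0 - 7 = -7)
1/M(-260/(-79), -72) = 1/(-7) = -1/7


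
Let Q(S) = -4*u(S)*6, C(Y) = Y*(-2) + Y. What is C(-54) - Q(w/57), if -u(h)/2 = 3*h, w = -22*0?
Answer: 54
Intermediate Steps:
w = 0
u(h) = -6*h
C(Y) = -Y (C(Y) = -2*Y + Y = -Y)
Q(S) = 144*S (Q(S) = -(-24)*S*6 = (24*S)*6 = 144*S)
C(-54) - Q(w/57) = -1*(-54) - 144*0/57 = 54 - 144*0*(1/57) = 54 - 144*0 = 54 - 1*0 = 54 + 0 = 54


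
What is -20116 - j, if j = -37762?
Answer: 17646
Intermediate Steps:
-20116 - j = -20116 - 1*(-37762) = -20116 + 37762 = 17646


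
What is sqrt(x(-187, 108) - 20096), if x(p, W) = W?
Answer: 2*I*sqrt(4997) ≈ 141.38*I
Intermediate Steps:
sqrt(x(-187, 108) - 20096) = sqrt(108 - 20096) = sqrt(-19988) = 2*I*sqrt(4997)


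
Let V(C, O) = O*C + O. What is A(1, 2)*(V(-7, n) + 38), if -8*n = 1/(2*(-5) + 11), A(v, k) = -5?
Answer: -775/4 ≈ -193.75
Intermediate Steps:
n = -⅛ (n = -1/(8*(2*(-5) + 11)) = -1/(8*(-10 + 11)) = -⅛/1 = -⅛*1 = -⅛ ≈ -0.12500)
V(C, O) = O + C*O (V(C, O) = C*O + O = O + C*O)
A(1, 2)*(V(-7, n) + 38) = -5*(-(1 - 7)/8 + 38) = -5*(-⅛*(-6) + 38) = -5*(¾ + 38) = -5*155/4 = -775/4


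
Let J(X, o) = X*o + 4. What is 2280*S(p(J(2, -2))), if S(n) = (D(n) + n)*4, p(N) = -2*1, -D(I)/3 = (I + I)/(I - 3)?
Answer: -40128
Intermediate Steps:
J(X, o) = 4 + X*o
D(I) = -6*I/(-3 + I) (D(I) = -3*(I + I)/(I - 3) = -3*2*I/(-3 + I) = -6*I/(-3 + I))
p(N) = -2
S(n) = 4*n - 24*n/(-3 + n) (S(n) = (-6*n/(-3 + n) + n)*4 = (n - 6*n/(-3 + n))*4 = 4*n - 24*n/(-3 + n))
2280*S(p(J(2, -2))) = 2280*(4*(-2)*(-9 - 2)/(-3 - 2)) = 2280*(4*(-2)*(-11)/(-5)) = 2280*(4*(-2)*(-⅕)*(-11)) = 2280*(-88/5) = -40128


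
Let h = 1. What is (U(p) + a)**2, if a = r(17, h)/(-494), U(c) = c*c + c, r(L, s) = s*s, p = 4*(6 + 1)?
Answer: 160902870129/244036 ≈ 6.5934e+5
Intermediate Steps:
p = 28 (p = 4*7 = 28)
r(L, s) = s**2
U(c) = c + c**2 (U(c) = c**2 + c = c + c**2)
a = -1/494 (a = 1**2/(-494) = 1*(-1/494) = -1/494 ≈ -0.0020243)
(U(p) + a)**2 = (28*(1 + 28) - 1/494)**2 = (28*29 - 1/494)**2 = (812 - 1/494)**2 = (401127/494)**2 = 160902870129/244036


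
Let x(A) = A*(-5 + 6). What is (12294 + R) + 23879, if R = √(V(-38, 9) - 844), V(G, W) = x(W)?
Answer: 36173 + I*√835 ≈ 36173.0 + 28.896*I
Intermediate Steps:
x(A) = A (x(A) = A*1 = A)
V(G, W) = W
R = I*√835 (R = √(9 - 844) = √(-835) = I*√835 ≈ 28.896*I)
(12294 + R) + 23879 = (12294 + I*√835) + 23879 = 36173 + I*√835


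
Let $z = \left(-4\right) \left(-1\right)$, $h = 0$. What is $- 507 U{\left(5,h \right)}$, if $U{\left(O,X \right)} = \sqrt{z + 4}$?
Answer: $- 1014 \sqrt{2} \approx -1434.0$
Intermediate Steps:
$z = 4$
$U{\left(O,X \right)} = 2 \sqrt{2}$ ($U{\left(O,X \right)} = \sqrt{4 + 4} = \sqrt{8} = 2 \sqrt{2}$)
$- 507 U{\left(5,h \right)} = - 507 \cdot 2 \sqrt{2} = - 1014 \sqrt{2}$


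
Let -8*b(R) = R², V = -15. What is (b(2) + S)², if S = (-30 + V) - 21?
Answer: 17689/4 ≈ 4422.3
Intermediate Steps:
b(R) = -R²/8
S = -66 (S = (-30 - 15) - 21 = -45 - 21 = -66)
(b(2) + S)² = (-⅛*2² - 66)² = (-⅛*4 - 66)² = (-½ - 66)² = (-133/2)² = 17689/4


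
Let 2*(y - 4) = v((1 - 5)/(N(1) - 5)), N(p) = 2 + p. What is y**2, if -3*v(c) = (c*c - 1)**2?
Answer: 25/4 ≈ 6.2500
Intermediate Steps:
v(c) = -(-1 + c**2)**2/3 (v(c) = -(c*c - 1)**2/3 = -(c**2 - 1)**2/3 = -(-1 + c**2)**2/3)
y = 5/2 (y = 4 + (-(-1 + ((1 - 5)/((2 + 1) - 5))**2)**2/3)/2 = 4 + (-(-1 + (-4/(3 - 5))**2)**2/3)/2 = 4 + (-(-1 + (-4/(-2))**2)**2/3)/2 = 4 + (-(-1 + (-4*(-1/2))**2)**2/3)/2 = 4 + (-(-1 + 2**2)**2/3)/2 = 4 + (-(-1 + 4)**2/3)/2 = 4 + (-1/3*3**2)/2 = 4 + (-1/3*9)/2 = 4 + (1/2)*(-3) = 4 - 3/2 = 5/2 ≈ 2.5000)
y**2 = (5/2)**2 = 25/4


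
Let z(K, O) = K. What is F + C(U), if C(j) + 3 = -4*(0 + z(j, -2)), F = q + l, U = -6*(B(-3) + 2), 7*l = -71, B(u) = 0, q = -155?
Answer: -841/7 ≈ -120.14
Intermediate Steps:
l = -71/7 (l = (1/7)*(-71) = -71/7 ≈ -10.143)
U = -12 (U = -6*(0 + 2) = -6*2 = -12)
F = -1156/7 (F = -155 - 71/7 = -1156/7 ≈ -165.14)
C(j) = -3 - 4*j (C(j) = -3 - 4*(0 + j) = -3 - 4*j)
F + C(U) = -1156/7 + (-3 - 4*(-12)) = -1156/7 + (-3 + 48) = -1156/7 + 45 = -841/7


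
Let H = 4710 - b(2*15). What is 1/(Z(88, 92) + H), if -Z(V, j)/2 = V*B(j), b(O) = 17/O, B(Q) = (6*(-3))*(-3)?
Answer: -30/143837 ≈ -0.00020857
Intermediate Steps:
B(Q) = 54 (B(Q) = -18*(-3) = 54)
Z(V, j) = -108*V (Z(V, j) = -2*V*54 = -108*V)
H = 141283/30 (H = 4710 - 17/(2*15) = 4710 - 17/30 = 141283/30 ≈ 4709.4)
1/(Z(88, 92) + H) = 1/(-108*88 + 141283/30) = 1/(-9504 + 141283/30) = 1/(-143837/30) = -30/143837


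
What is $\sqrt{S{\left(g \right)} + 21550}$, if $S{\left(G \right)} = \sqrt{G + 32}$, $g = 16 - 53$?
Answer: $\sqrt{21550 + i \sqrt{5}} \approx 146.8 + 0.0076 i$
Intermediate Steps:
$g = -37$ ($g = 16 - 53 = -37$)
$S{\left(G \right)} = \sqrt{32 + G}$
$\sqrt{S{\left(g \right)} + 21550} = \sqrt{\sqrt{32 - 37} + 21550} = \sqrt{\sqrt{-5} + 21550} = \sqrt{i \sqrt{5} + 21550} = \sqrt{21550 + i \sqrt{5}}$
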